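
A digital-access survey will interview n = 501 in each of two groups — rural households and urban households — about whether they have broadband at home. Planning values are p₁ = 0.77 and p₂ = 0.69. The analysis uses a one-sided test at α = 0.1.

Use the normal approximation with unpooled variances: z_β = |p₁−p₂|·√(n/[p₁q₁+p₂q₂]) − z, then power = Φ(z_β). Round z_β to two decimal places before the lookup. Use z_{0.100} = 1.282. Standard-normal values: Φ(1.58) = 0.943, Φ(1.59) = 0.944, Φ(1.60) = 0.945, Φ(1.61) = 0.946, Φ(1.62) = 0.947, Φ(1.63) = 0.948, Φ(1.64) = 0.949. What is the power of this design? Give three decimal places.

z_β = |p₁−p₂|·√(n/[p₁q₁+p₂q₂]) − z_α
    = 0.08 · √(501/0.3910) − 1.282
    = 0.08 · 35.7957 − 1.282
    = 2.8637 − 1.282 = 1.5817 → 1.58
Power = Φ(1.58) = 0.943.

Power ≈ 0.943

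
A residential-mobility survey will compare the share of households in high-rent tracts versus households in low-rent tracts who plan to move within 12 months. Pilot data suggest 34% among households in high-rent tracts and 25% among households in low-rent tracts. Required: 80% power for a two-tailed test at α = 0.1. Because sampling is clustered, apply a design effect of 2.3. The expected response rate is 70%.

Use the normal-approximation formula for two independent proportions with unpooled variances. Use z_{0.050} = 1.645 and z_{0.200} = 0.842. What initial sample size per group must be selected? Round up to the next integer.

n = 1034 per group

n = (z_{α/2} + z_β)² · [p₁(1−p₁) + p₂(1−p₂)] / (p₁ − p₂)²
  = (1.645 + 0.842)² · (0.34·0.66 + 0.25·0.75) / (0.09)²
  = (2.487)² · (0.2244 + 0.1875) / 0.0081
  = 6.1852 · 0.4119 / 0.0081
  = 314.53
Design effect: 2.3 × 314.53 = 723.41.
Adjust for 70% response: 723.41 / 0.70 = 1033.45.
Round up → n = 1034 per group.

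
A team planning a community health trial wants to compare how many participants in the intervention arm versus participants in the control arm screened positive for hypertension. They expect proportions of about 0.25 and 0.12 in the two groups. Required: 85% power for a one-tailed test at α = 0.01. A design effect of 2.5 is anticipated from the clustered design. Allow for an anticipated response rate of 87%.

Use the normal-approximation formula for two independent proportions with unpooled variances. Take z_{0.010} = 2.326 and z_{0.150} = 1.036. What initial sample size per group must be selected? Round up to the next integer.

n = (z_α + z_β)² · [p₁(1−p₁) + p₂(1−p₂)] / (p₁ − p₂)²
  = (2.326 + 1.036)² · (0.25·0.75 + 0.12·0.88) / (0.13)²
  = (3.362)² · (0.1875 + 0.1056) / 0.0169
  = 11.3030 · 0.2931 / 0.0169
  = 196.03
Design effect: 2.5 × 196.03 = 490.08.
Adjust for 87% response: 490.08 / 0.87 = 563.31.
Round up → n = 564 per group.

n = 564 per group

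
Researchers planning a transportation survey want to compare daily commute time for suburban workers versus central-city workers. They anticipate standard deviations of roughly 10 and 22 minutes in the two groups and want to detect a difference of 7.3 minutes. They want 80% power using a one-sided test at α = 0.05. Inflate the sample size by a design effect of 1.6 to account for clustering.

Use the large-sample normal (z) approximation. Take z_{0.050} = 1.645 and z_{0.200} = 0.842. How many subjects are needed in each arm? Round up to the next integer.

n = (z_α + z_β)² · (σ₁² + σ₂²) / δ²
  = (1.645 + 0.842)² · (10² + 22² = 584) / 7.3²
  = 6.1852 · 584 / 53.29
  = 67.78
Design effect: 1.6 × 67.78 = 108.45.
Round up → n = 109 per group.

n = 109 per group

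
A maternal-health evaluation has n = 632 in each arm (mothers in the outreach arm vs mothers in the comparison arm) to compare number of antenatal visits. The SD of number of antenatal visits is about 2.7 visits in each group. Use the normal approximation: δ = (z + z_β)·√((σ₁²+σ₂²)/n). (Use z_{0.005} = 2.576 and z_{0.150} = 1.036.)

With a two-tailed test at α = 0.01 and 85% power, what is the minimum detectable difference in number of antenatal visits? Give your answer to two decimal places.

δ = (z_{α/2} + z_β) · √((σ₁²+σ₂²)/n)
  = (2.576 + 1.036) · √(14.58/632)
  = 3.612 · √0.02307
  = 3.612 · 0.1519
  = 0.5486

Minimum detectable difference ≈ 0.55 visits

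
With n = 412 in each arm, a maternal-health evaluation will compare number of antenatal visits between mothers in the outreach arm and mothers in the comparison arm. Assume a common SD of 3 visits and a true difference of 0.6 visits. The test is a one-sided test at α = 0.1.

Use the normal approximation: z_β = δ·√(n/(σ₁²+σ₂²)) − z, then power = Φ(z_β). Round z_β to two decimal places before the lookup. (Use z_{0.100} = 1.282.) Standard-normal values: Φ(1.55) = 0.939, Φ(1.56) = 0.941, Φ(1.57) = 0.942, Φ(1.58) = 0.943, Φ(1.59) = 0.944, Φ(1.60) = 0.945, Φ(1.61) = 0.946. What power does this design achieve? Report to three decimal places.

z_β = δ·√(n/(σ₁²+σ₂²)) − z_α
    = 0.6 · √(412/18) − 1.282
    = 0.6 · 4.78423 − 1.282
    = 2.8705 − 1.282 = 1.5885 → 1.59
Power = Φ(1.59) = 0.944.

Power ≈ 0.944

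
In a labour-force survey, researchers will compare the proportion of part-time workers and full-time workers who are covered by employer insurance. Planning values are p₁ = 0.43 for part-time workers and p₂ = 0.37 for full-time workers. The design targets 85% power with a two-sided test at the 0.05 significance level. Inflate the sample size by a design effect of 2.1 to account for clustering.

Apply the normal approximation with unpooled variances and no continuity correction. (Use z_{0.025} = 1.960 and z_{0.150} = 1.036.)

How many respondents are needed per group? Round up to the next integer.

n = 2504 per group

n = (z_{α/2} + z_β)² · [p₁(1−p₁) + p₂(1−p₂)] / (p₁ − p₂)²
  = (1.960 + 1.036)² · (0.43·0.57 + 0.37·0.63) / (0.06)²
  = (2.996)² · (0.2451 + 0.2331) / 0.0036
  = 8.9760 · 0.4782 / 0.0036
  = 1192.31
Design effect: 2.1 × 1192.31 = 2503.86.
Round up → n = 2504 per group.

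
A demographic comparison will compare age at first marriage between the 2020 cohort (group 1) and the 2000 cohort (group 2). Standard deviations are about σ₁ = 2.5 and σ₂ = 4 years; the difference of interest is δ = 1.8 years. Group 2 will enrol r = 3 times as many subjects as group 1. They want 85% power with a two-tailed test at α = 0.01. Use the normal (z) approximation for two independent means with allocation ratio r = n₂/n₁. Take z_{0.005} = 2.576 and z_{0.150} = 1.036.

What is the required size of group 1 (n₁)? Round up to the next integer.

n₁ = 47

n₁ = (z_{α/2} + z_β)² · (σ₁² + σ₂²/r) / δ²
   = (2.576 + 1.036)² · (2.5² + 4²/3) / 1.8²
   = 13.0465 · (6.25 + 5.3333) / 3.24
   = 13.0465 · 11.5833 / 3.24
   = 46.64
Round up → n₁ = 47; n₂ = r·n₁ = 3 × 47 = 141.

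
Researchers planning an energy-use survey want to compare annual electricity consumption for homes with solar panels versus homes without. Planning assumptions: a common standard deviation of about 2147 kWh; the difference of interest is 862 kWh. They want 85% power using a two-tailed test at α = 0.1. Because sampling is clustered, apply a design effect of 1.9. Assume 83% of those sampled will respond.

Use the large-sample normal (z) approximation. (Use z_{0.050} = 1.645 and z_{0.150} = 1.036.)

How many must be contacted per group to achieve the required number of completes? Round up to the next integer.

n = 205 per group

n = (z_{α/2} + z_β)² · (σ₁² + σ₂²) / δ²
  = (1.645 + 1.036)² · (2·2147² = 9219218) / 862²
  = 7.1878 · 9219218 / 743044
  = 89.18
Design effect: 1.9 × 89.18 = 169.44.
Adjust for 83% response: 169.44 / 0.83 = 204.15.
Round up → n = 205 per group.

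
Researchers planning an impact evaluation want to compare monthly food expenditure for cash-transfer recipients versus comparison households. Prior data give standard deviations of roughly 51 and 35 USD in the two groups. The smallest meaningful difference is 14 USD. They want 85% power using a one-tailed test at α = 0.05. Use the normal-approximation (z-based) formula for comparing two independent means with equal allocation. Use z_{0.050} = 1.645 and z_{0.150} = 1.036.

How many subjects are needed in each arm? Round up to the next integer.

n = (z_α + z_β)² · (σ₁² + σ₂²) / δ²
  = (1.645 + 1.036)² · (51² + 35² = 3826) / 14²
  = 7.1878 · 3826 / 196
  = 140.31
Round up → n = 141 per group.

n = 141 per group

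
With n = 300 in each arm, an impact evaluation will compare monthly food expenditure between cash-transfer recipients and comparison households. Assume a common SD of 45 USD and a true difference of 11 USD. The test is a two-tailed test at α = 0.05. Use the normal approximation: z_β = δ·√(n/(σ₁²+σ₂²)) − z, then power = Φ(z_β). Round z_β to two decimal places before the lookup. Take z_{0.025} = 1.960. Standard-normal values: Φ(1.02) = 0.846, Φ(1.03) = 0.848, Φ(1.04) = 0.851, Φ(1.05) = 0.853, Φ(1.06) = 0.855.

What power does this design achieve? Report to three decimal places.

z_β = δ·√(n/(σ₁²+σ₂²)) − z_{α/2}
    = 11 · √(300/4050) − 1.960
    = 11 · 0.27217 − 1.960
    = 2.9938 − 1.960 = 1.0338 → 1.03
Power = Φ(1.03) = 0.848.

Power ≈ 0.848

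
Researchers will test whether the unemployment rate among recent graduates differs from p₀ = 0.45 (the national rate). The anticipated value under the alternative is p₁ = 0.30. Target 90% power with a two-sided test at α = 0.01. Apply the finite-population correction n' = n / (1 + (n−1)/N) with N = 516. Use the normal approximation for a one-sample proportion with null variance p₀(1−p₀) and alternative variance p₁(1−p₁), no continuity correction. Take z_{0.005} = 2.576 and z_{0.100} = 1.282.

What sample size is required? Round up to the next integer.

n = 120

n = [z_{α/2}·√(p₀q₀) + z_β·√(p₁q₁)]² / (p₁ − p₀)²
  = [2.576·√(0.45·0.55) + 1.282·√(0.30·0.70)]² / (-0.15)²
  = [2.576·0.4975 + 1.282·0.4583]² / 0.0225
  = [1.8690]² / 0.0225
  = 155.26
Finite-population correction (N = 516): 155.26 / (1 + (155.26 − 1)/516) = 119.52.
Round up → n = 120.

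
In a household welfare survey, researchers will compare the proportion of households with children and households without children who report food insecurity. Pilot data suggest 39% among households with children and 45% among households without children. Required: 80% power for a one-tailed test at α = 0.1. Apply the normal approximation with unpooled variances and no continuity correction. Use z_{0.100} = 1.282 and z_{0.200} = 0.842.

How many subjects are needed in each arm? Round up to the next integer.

n = 609 per group

n = (z_α + z_β)² · [p₁(1−p₁) + p₂(1−p₂)] / (p₁ − p₂)²
  = (1.282 + 0.842)² · (0.39·0.61 + 0.45·0.55) / (-0.06)²
  = (2.124)² · (0.2379 + 0.2475) / 0.0036
  = 4.5114 · 0.4854 / 0.0036
  = 608.28
Round up → n = 609 per group.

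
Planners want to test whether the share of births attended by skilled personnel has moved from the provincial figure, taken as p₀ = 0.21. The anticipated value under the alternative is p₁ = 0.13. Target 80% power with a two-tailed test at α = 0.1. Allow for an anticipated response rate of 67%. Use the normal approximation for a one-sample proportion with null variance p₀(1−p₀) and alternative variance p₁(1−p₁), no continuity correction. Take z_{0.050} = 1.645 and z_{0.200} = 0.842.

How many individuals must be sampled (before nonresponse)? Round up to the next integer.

n = 212

n = [z_{α/2}·√(p₀q₀) + z_β·√(p₁q₁)]² / (p₁ − p₀)²
  = [1.645·√(0.21·0.79) + 0.842·√(0.13·0.87)]² / (-0.08)²
  = [1.645·0.4073 + 0.842·0.3363]² / 0.0064
  = [0.9532]² / 0.0064
  = 141.96
Adjust for 67% response: 141.96 / 0.67 = 211.89.
Round up → n = 212.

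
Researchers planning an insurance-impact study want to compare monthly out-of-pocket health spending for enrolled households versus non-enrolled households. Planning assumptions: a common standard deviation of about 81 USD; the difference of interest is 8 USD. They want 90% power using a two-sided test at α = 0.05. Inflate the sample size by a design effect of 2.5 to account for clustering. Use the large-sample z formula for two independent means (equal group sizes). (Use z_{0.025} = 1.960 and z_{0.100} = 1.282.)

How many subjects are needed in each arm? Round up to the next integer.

n = (z_{α/2} + z_β)² · (σ₁² + σ₂²) / δ²
  = (1.960 + 1.282)² · (2·81² = 13122) / 8²
  = 10.5106 · 13122 / 64
  = 2154.99
Design effect: 2.5 × 2154.99 = 5387.49.
Round up → n = 5388 per group.

n = 5388 per group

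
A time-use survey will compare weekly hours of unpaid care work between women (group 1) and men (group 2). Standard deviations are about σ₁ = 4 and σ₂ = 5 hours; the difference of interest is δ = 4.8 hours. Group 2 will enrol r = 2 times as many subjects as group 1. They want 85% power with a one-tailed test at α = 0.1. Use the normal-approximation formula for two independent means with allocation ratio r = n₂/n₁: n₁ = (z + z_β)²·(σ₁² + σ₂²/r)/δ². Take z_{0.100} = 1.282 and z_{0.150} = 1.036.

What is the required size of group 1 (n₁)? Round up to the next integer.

n₁ = (z_α + z_β)² · (σ₁² + σ₂²/r) / δ²
   = (1.282 + 1.036)² · (4² + 5²/2) / 4.8²
   = 5.3731 · (16 + 12.5) / 23.04
   = 5.3731 · 28.5 / 23.04
   = 6.65
Round up → n₁ = 7; n₂ = r·n₁ = 2 × 7 = 14.

n₁ = 7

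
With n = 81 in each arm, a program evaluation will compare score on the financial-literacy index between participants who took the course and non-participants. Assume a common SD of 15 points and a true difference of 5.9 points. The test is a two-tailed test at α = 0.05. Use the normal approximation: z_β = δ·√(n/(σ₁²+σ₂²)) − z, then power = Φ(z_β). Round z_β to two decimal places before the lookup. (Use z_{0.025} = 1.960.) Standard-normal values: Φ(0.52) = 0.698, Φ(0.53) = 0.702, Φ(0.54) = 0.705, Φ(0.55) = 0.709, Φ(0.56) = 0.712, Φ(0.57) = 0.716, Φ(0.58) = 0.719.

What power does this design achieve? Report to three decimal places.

Power ≈ 0.705

z_β = δ·√(n/(σ₁²+σ₂²)) − z_{α/2}
    = 5.9 · √(81/450) − 1.960
    = 5.9 · 0.42426 − 1.960
    = 2.5032 − 1.960 = 0.5432 → 0.54
Power = Φ(0.54) = 0.705.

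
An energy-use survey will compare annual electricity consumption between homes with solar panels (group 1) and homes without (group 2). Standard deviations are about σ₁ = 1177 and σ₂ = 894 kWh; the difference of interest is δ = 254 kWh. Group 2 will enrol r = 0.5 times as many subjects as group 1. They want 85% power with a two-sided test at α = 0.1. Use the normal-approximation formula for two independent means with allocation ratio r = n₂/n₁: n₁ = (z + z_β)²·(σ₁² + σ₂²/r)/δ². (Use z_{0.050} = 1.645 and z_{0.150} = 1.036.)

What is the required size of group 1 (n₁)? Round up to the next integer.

n₁ = (z_{α/2} + z_β)² · (σ₁² + σ₂²/r) / δ²
   = (1.645 + 1.036)² · (1177² + 894²/0.5) / 254²
   = 7.1878 · (1385329 + 1598472) / 64516
   = 7.1878 · 2983801 / 64516
   = 332.43
Round up → n₁ = 333; n₂ = r·n₁ = 0.5 × 333 = 167.

n₁ = 333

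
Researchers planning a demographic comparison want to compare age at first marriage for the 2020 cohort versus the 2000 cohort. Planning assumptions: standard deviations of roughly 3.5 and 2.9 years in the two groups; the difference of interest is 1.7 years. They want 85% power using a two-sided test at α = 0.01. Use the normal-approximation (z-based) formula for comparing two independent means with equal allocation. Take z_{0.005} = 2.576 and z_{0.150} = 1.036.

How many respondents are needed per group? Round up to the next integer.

n = 94 per group

n = (z_{α/2} + z_β)² · (σ₁² + σ₂²) / δ²
  = (2.576 + 1.036)² · (3.5² + 2.9² = 20.66) / 1.7²
  = 13.0465 · 20.66 / 2.89
  = 93.27
Round up → n = 94 per group.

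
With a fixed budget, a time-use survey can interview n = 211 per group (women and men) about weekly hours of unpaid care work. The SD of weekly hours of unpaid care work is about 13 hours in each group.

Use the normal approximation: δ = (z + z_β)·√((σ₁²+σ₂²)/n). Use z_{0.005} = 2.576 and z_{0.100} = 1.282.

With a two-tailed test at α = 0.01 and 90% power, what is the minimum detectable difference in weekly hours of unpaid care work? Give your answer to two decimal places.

Minimum detectable difference ≈ 4.88 hours

δ = (z_{α/2} + z_β) · √((σ₁²+σ₂²)/n)
  = (2.576 + 1.282) · √(338/211)
  = 3.858 · √1.6019
  = 3.858 · 1.2657
  = 4.8829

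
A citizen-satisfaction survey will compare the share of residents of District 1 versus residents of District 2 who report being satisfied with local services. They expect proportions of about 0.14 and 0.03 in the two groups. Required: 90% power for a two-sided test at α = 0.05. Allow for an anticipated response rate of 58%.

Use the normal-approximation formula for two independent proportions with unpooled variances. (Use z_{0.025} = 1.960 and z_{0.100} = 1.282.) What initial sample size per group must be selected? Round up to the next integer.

n = (z_{α/2} + z_β)² · [p₁(1−p₁) + p₂(1−p₂)] / (p₁ − p₂)²
  = (1.960 + 1.282)² · (0.14·0.86 + 0.03·0.97) / (0.11)²
  = (3.242)² · (0.1204 + 0.0291) / 0.0121
  = 10.5106 · 0.1495 / 0.0121
  = 129.86
Adjust for 58% response: 129.86 / 0.58 = 223.90.
Round up → n = 224 per group.

n = 224 per group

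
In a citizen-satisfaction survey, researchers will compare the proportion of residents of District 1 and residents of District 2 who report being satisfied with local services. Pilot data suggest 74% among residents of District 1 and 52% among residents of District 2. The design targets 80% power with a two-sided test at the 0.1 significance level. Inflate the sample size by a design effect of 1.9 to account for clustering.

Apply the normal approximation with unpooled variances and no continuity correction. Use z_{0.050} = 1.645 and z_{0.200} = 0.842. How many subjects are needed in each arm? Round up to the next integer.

n = 108 per group

n = (z_{α/2} + z_β)² · [p₁(1−p₁) + p₂(1−p₂)] / (p₁ − p₂)²
  = (1.645 + 0.842)² · (0.74·0.26 + 0.52·0.48) / (0.22)²
  = (2.487)² · (0.1924 + 0.2496) / 0.0484
  = 6.1852 · 0.4420 / 0.0484
  = 56.48
Design effect: 1.9 × 56.48 = 107.32.
Round up → n = 108 per group.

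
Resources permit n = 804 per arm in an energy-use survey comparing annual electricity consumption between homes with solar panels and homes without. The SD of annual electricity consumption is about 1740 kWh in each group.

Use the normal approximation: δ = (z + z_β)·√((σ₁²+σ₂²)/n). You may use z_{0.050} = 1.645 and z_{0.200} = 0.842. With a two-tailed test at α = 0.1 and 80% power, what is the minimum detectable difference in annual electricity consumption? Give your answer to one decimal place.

δ = (z_{α/2} + z_β) · √((σ₁²+σ₂²)/n)
  = (1.645 + 0.842) · √(6055200/804)
  = 2.487 · √7531.3
  = 2.487 · 86.7833
  = 215.8301

Minimum detectable difference ≈ 215.8 kWh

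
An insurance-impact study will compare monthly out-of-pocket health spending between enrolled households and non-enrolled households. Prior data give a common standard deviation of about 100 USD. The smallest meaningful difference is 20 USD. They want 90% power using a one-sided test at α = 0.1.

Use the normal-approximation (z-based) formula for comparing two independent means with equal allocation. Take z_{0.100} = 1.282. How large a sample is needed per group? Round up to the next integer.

n = 329 per group

n = (z_α + z_β)² · (σ₁² + σ₂²) / δ²
  = (1.282 + 1.282)² · (2·100² = 20000) / 20²
  = 6.5741 · 20000 / 400
  = 328.70
Round up → n = 329 per group.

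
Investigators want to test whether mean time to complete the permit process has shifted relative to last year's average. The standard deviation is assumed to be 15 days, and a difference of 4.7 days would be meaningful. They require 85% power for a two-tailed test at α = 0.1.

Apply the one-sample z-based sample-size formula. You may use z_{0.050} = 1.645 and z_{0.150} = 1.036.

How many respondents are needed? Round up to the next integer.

n = (z_{α/2} + z_β)² · σ² / δ²
  = (1.645 + 1.036)² · 15² / 4.7²
  = 7.1878 · 225 / 22.09
  = 73.21
Round up → n = 74.

n = 74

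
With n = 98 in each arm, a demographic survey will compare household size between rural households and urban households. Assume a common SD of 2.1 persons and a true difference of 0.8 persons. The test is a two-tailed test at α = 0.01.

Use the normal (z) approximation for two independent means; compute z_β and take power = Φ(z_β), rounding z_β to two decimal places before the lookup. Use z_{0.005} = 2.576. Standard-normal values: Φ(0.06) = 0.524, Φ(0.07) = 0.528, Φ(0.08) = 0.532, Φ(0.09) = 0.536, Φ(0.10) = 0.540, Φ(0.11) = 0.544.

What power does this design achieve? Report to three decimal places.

Power ≈ 0.536

z_β = δ·√(n/(σ₁²+σ₂²)) − z_{α/2}
    = 0.8 · √(98/8.82) − 2.576
    = 0.8 · 3.33333 − 2.576
    = 2.6667 − 2.576 = 0.0907 → 0.09
Power = Φ(0.09) = 0.536.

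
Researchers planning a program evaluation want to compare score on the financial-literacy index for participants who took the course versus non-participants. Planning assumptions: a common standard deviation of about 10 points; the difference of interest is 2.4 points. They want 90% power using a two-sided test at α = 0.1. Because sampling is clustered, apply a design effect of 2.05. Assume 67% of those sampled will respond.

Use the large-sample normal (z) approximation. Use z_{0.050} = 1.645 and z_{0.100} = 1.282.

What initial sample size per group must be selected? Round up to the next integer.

n = 911 per group

n = (z_{α/2} + z_β)² · (σ₁² + σ₂²) / δ²
  = (1.645 + 1.282)² · (2·10² = 200) / 2.4²
  = 8.5673 · 200 / 5.76
  = 297.48
Design effect: 2.05 × 297.48 = 609.83.
Adjust for 67% response: 609.83 / 0.67 = 910.19.
Round up → n = 911 per group.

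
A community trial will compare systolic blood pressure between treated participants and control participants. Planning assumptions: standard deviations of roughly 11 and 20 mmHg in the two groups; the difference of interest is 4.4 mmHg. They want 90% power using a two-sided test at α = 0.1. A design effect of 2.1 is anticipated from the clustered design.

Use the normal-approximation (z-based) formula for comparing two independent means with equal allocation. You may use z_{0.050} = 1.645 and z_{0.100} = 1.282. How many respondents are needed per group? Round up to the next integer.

n = (z_{α/2} + z_β)² · (σ₁² + σ₂²) / δ²
  = (1.645 + 1.282)² · (11² + 20² = 521) / 4.4²
  = 8.5673 · 521 / 19.36
  = 230.56
Design effect: 2.1 × 230.56 = 484.17.
Round up → n = 485 per group.

n = 485 per group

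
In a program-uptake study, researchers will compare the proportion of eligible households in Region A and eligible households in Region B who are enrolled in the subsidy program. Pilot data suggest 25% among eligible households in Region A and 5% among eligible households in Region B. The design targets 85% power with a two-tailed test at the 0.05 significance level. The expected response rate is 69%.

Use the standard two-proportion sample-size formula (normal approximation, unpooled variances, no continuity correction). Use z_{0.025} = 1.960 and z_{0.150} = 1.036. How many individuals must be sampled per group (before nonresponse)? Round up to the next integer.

n = (z_{α/2} + z_β)² · [p₁(1−p₁) + p₂(1−p₂)] / (p₁ − p₂)²
  = (1.960 + 1.036)² · (0.25·0.75 + 0.05·0.95) / (0.20)²
  = (2.996)² · (0.1875 + 0.0475) / 0.0400
  = 8.9760 · 0.2350 / 0.0400
  = 52.73
Adjust for 69% response: 52.73 / 0.69 = 76.43.
Round up → n = 77 per group.

n = 77 per group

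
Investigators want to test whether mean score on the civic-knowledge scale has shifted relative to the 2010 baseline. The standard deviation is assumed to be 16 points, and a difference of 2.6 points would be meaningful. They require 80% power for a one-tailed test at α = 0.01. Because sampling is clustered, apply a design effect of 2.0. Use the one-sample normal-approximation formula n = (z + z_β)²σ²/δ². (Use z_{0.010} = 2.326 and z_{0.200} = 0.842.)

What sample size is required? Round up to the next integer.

n = 761

n = (z_α + z_β)² · σ² / δ²
  = (2.326 + 0.842)² · 16² / 2.6²
  = 10.0362 · 256 / 6.76
  = 380.07
Design effect: 2.0 × 380.07 = 760.14.
Round up → n = 761.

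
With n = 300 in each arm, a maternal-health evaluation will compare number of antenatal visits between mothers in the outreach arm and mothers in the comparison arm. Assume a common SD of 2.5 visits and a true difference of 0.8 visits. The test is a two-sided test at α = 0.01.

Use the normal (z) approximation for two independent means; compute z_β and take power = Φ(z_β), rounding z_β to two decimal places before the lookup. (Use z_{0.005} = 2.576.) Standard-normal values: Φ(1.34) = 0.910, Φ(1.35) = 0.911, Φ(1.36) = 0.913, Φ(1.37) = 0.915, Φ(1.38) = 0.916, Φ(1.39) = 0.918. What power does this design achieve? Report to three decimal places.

z_β = δ·√(n/(σ₁²+σ₂²)) − z_{α/2}
    = 0.8 · √(300/12.5) − 2.576
    = 0.8 · 4.89898 − 2.576
    = 3.9192 − 2.576 = 1.3432 → 1.34
Power = Φ(1.34) = 0.910.

Power ≈ 0.910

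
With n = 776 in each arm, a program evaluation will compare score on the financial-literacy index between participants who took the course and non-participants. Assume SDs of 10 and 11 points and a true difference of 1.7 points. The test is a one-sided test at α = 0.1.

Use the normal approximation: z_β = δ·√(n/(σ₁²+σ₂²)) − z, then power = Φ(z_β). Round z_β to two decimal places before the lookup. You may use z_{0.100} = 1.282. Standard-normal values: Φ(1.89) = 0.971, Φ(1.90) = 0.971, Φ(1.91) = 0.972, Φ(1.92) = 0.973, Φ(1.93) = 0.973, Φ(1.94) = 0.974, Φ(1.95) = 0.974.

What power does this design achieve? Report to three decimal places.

Power ≈ 0.971

z_β = δ·√(n/(σ₁²+σ₂²)) − z_α
    = 1.7 · √(776/221) − 1.282
    = 1.7 · 1.87385 − 1.282
    = 3.1855 − 1.282 = 1.9035 → 1.90
Power = Φ(1.90) = 0.971.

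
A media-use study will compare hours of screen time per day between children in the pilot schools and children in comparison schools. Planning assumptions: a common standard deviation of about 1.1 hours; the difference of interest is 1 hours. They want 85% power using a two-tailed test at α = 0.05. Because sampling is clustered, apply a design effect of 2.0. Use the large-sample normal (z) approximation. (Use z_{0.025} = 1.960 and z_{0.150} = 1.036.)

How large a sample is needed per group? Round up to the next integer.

n = (z_{α/2} + z_β)² · (σ₁² + σ₂²) / δ²
  = (1.960 + 1.036)² · (2·1.1² = 2.42) / 1²
  = 8.9760 · 2.42 / 1
  = 21.72
Design effect: 2.0 × 21.72 = 43.44.
Round up → n = 44 per group.

n = 44 per group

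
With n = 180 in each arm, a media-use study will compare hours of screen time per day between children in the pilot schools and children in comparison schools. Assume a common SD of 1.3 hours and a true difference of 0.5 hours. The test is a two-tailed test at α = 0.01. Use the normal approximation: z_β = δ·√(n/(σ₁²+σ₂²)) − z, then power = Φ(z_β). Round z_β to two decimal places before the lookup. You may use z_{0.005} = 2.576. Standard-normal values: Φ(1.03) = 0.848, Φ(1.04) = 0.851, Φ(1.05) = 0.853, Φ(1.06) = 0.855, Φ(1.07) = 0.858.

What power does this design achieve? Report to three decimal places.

Power ≈ 0.858

z_β = δ·√(n/(σ₁²+σ₂²)) − z_{α/2}
    = 0.5 · √(180/3.38) − 2.576
    = 0.5 · 7.29756 − 2.576
    = 3.6488 − 2.576 = 1.0728 → 1.07
Power = Φ(1.07) = 0.858.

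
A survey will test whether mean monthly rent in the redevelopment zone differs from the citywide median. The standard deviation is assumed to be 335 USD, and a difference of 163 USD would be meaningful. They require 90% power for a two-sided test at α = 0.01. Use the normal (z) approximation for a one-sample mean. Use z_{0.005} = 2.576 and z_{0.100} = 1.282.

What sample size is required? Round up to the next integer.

n = 63

n = (z_{α/2} + z_β)² · σ² / δ²
  = (2.576 + 1.282)² · 335² / 163²
  = 14.8842 · 112225 / 26569
  = 62.87
Round up → n = 63.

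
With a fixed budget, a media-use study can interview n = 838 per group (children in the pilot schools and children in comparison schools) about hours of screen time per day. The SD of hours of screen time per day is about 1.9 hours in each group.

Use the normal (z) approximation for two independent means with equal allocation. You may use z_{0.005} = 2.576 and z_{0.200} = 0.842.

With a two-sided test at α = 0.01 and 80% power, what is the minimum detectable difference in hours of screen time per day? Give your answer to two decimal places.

δ = (z_{α/2} + z_β) · √((σ₁²+σ₂²)/n)
  = (2.576 + 0.842) · √(7.22/838)
  = 3.418 · √0.00862
  = 3.418 · 0.0928
  = 0.3173

Minimum detectable difference ≈ 0.32 hours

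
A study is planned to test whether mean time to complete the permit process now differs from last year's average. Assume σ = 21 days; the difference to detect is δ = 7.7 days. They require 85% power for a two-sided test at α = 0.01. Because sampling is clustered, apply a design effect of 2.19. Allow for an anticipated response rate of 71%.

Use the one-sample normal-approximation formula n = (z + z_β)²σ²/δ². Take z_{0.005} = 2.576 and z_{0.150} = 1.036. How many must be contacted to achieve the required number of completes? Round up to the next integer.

n = (z_{α/2} + z_β)² · σ² / δ²
  = (2.576 + 1.036)² · 21² / 7.7²
  = 13.0465 · 441 / 59.29
  = 97.04
Design effect: 2.19 × 97.04 = 212.52.
Adjust for 71% response: 212.52 / 0.71 = 299.32.
Round up → n = 300.

n = 300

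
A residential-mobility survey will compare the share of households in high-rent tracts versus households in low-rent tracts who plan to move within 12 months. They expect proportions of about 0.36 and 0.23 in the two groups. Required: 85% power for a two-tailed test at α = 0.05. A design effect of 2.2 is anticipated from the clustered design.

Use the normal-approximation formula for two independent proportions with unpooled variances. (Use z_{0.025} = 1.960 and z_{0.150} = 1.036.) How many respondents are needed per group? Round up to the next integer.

n = (z_{α/2} + z_β)² · [p₁(1−p₁) + p₂(1−p₂)] / (p₁ − p₂)²
  = (1.960 + 1.036)² · (0.36·0.64 + 0.23·0.77) / (0.13)²
  = (2.996)² · (0.2304 + 0.1771) / 0.0169
  = 8.9760 · 0.4075 / 0.0169
  = 216.43
Design effect: 2.2 × 216.43 = 476.15.
Round up → n = 477 per group.

n = 477 per group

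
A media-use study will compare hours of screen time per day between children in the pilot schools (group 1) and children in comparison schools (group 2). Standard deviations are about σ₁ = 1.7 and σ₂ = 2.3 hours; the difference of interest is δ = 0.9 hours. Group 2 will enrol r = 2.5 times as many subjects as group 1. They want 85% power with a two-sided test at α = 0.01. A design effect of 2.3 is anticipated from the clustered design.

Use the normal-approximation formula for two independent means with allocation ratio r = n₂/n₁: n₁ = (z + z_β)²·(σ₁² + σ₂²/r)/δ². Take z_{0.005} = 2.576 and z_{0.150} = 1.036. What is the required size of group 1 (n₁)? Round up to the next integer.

n₁ = 186

n₁ = (z_{α/2} + z_β)² · (σ₁² + σ₂²/r) / δ²
   = (2.576 + 1.036)² · (1.7² + 2.3²/2.5) / 0.9²
   = 13.0465 · (2.89 + 2.116) / 0.81
   = 13.0465 · 5.006 / 0.81
   = 80.63
Design effect: 2.3 × 80.63 = 185.45.
Round up → n₁ = 186; n₂ = r·n₁ = 2.5 × 186 = 465.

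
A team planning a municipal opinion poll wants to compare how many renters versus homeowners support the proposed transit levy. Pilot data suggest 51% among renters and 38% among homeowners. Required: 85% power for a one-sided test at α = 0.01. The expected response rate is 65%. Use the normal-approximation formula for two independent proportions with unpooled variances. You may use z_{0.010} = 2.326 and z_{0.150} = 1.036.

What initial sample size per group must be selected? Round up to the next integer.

n = 500 per group

n = (z_α + z_β)² · [p₁(1−p₁) + p₂(1−p₂)] / (p₁ − p₂)²
  = (2.326 + 1.036)² · (0.51·0.49 + 0.38·0.62) / (0.13)²
  = (3.362)² · (0.2499 + 0.2356) / 0.0169
  = 11.3030 · 0.4855 / 0.0169
  = 324.71
Adjust for 65% response: 324.71 / 0.65 = 499.56.
Round up → n = 500 per group.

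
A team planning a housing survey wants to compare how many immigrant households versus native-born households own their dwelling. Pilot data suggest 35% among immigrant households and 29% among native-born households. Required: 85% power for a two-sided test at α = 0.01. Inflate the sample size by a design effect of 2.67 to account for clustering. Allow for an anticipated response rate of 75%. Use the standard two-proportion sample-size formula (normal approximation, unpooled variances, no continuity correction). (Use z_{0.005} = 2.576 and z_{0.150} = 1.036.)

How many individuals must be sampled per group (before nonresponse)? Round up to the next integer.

n = 5592 per group

n = (z_{α/2} + z_β)² · [p₁(1−p₁) + p₂(1−p₂)] / (p₁ − p₂)²
  = (2.576 + 1.036)² · (0.35·0.65 + 0.29·0.71) / (0.06)²
  = (3.612)² · (0.2275 + 0.2059) / 0.0036
  = 13.0465 · 0.4334 / 0.0036
  = 1570.66
Design effect: 2.67 × 1570.66 = 4193.66.
Adjust for 75% response: 4193.66 / 0.75 = 5591.55.
Round up → n = 5592 per group.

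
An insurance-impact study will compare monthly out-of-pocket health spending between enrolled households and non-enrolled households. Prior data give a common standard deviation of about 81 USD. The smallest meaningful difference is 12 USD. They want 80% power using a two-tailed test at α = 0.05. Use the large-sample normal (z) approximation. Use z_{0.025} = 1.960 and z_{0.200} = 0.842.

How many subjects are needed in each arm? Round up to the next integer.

n = (z_{α/2} + z_β)² · (σ₁² + σ₂²) / δ²
  = (1.960 + 0.842)² · (2·81² = 13122) / 12²
  = 7.8512 · 13122 / 144
  = 715.44
Round up → n = 716 per group.

n = 716 per group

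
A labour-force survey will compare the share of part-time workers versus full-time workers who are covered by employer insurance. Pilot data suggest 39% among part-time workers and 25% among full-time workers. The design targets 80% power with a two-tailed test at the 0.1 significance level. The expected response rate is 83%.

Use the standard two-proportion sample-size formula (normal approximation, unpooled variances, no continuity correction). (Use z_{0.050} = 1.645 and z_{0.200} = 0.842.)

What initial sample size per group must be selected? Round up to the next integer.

n = (z_{α/2} + z_β)² · [p₁(1−p₁) + p₂(1−p₂)] / (p₁ − p₂)²
  = (1.645 + 0.842)² · (0.39·0.61 + 0.25·0.75) / (0.14)²
  = (2.487)² · (0.2379 + 0.1875) / 0.0196
  = 6.1852 · 0.4254 / 0.0196
  = 134.24
Adjust for 83% response: 134.24 / 0.83 = 161.74.
Round up → n = 162 per group.

n = 162 per group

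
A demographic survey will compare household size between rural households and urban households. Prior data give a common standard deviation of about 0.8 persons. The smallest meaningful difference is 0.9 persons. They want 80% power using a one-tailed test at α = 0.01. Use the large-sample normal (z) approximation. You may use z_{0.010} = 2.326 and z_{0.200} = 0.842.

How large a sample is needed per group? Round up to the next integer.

n = (z_α + z_β)² · (σ₁² + σ₂²) / δ²
  = (2.326 + 0.842)² · (2·0.8² = 1.28) / 0.9²
  = 10.0362 · 1.28 / 0.81
  = 15.86
Round up → n = 16 per group.

n = 16 per group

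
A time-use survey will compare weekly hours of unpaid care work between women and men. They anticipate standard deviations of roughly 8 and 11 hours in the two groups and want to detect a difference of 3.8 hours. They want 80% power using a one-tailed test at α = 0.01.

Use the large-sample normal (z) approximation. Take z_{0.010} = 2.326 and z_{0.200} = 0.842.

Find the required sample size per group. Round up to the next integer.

n = (z_α + z_β)² · (σ₁² + σ₂²) / δ²
  = (2.326 + 0.842)² · (8² + 11² = 185) / 3.8²
  = 10.0362 · 185 / 14.44
  = 128.58
Round up → n = 129 per group.

n = 129 per group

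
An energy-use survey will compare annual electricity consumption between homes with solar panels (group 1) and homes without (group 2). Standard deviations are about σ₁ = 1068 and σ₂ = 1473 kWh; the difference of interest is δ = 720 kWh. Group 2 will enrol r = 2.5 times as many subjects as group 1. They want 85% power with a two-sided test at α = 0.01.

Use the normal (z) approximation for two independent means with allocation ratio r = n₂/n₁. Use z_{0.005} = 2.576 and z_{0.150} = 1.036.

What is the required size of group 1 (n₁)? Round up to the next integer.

n₁ = (z_{α/2} + z_β)² · (σ₁² + σ₂²/r) / δ²
   = (2.576 + 1.036)² · (1068² + 1473²/2.5) / 720²
   = 13.0465 · (1140624 + 867891.6) / 518400
   = 13.0465 · 2008515.6 / 518400
   = 50.55
Round up → n₁ = 51; n₂ = r·n₁ = 2.5 × 51 = 128.

n₁ = 51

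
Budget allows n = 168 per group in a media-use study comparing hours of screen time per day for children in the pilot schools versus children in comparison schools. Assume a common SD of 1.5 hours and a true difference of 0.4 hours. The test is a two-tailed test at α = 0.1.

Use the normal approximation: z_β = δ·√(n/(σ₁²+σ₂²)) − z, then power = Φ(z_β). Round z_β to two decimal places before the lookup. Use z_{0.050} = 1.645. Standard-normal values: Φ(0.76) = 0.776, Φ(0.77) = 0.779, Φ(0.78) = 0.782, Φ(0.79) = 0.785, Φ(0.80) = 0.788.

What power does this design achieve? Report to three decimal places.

z_β = δ·√(n/(σ₁²+σ₂²)) − z_{α/2}
    = 0.4 · √(168/4.5) − 1.645
    = 0.4 · 6.11010 − 1.645
    = 2.4440 − 1.645 = 0.7990 → 0.80
Power = Φ(0.80) = 0.788.

Power ≈ 0.788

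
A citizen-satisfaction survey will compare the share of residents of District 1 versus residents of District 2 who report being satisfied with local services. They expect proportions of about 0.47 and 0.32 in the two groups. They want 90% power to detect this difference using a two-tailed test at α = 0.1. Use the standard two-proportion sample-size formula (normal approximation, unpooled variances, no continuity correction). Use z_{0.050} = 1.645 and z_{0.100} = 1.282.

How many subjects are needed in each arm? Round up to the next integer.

n = (z_{α/2} + z_β)² · [p₁(1−p₁) + p₂(1−p₂)] / (p₁ − p₂)²
  = (1.645 + 1.282)² · (0.47·0.53 + 0.32·0.68) / (0.15)²
  = (2.927)² · (0.2491 + 0.2176) / 0.0225
  = 8.5673 · 0.4667 / 0.0225
  = 177.71
Round up → n = 178 per group.

n = 178 per group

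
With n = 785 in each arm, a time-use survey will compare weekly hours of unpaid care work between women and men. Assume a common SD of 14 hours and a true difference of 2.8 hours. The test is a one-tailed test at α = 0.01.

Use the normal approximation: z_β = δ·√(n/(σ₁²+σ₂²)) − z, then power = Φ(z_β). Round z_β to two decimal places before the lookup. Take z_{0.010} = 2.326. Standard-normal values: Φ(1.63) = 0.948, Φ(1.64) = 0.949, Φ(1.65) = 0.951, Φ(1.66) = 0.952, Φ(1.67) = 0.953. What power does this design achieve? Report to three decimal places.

Power ≈ 0.949

z_β = δ·√(n/(σ₁²+σ₂²)) − z_α
    = 2.8 · √(785/392) − 2.326
    = 2.8 · 1.41512 − 2.326
    = 3.9623 − 2.326 = 1.6363 → 1.64
Power = Φ(1.64) = 0.949.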